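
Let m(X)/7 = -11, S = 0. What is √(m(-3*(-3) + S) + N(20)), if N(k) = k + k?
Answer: I*√37 ≈ 6.0828*I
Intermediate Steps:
m(X) = -77 (m(X) = 7*(-11) = -77)
N(k) = 2*k
√(m(-3*(-3) + S) + N(20)) = √(-77 + 2*20) = √(-77 + 40) = √(-37) = I*√37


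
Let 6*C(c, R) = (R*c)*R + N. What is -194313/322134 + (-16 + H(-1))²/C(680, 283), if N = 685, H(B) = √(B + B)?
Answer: -1175781021661/1949311756830 - 64*I*√2/18153735 ≈ -0.60318 - 4.9857e-6*I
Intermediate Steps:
H(B) = √2*√B (H(B) = √(2*B) = √2*√B)
C(c, R) = 685/6 + c*R²/6 (C(c, R) = ((R*c)*R + 685)/6 = (c*R² + 685)/6 = (685 + c*R²)/6 = 685/6 + c*R²/6)
-194313/322134 + (-16 + H(-1))²/C(680, 283) = -194313/322134 + (-16 + √2*√(-1))²/(685/6 + (⅙)*680*283²) = -194313*1/322134 + (-16 + √2*I)²/(685/6 + (⅙)*680*80089) = -64771/107378 + (-16 + I*√2)²/(685/6 + 27230260/3) = -64771/107378 + (-16 + I*√2)²/(18153735/2) = -64771/107378 + (-16 + I*√2)²*(2/18153735) = -64771/107378 + 2*(-16 + I*√2)²/18153735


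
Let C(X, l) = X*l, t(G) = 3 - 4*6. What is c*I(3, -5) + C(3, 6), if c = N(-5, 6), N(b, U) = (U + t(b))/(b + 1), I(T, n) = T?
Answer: 117/4 ≈ 29.250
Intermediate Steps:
t(G) = -21 (t(G) = 3 - 24 = -21)
N(b, U) = (-21 + U)/(1 + b) (N(b, U) = (U - 21)/(b + 1) = (-21 + U)/(1 + b))
c = 15/4 (c = (-21 + 6)/(1 - 5) = -15/(-4) = -¼*(-15) = 15/4 ≈ 3.7500)
c*I(3, -5) + C(3, 6) = (15/4)*3 + 3*6 = 45/4 + 18 = 117/4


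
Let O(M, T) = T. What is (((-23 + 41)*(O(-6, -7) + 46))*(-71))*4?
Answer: -199368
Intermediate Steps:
(((-23 + 41)*(O(-6, -7) + 46))*(-71))*4 = (((-23 + 41)*(-7 + 46))*(-71))*4 = ((18*39)*(-71))*4 = (702*(-71))*4 = -49842*4 = -199368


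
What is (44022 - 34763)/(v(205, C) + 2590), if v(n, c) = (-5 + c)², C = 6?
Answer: 9259/2591 ≈ 3.5735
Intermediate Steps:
(44022 - 34763)/(v(205, C) + 2590) = (44022 - 34763)/((-5 + 6)² + 2590) = 9259/(1² + 2590) = 9259/(1 + 2590) = 9259/2591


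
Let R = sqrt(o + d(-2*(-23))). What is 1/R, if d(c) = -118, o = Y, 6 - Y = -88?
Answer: -I*sqrt(6)/12 ≈ -0.20412*I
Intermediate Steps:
Y = 94 (Y = 6 - 1*(-88) = 6 + 88 = 94)
o = 94
R = 2*I*sqrt(6) (R = sqrt(94 - 118) = sqrt(-24) = 2*I*sqrt(6) ≈ 4.899*I)
1/R = 1/(2*I*sqrt(6)) = -I*sqrt(6)/12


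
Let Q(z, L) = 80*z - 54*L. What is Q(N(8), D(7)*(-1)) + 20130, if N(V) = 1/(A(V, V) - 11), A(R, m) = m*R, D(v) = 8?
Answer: 1089866/53 ≈ 20564.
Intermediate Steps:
A(R, m) = R*m
N(V) = 1/(-11 + V**2) (N(V) = 1/(V*V - 11) = 1/(V**2 - 11) = 1/(-11 + V**2))
Q(z, L) = -54*L + 80*z
Q(N(8), D(7)*(-1)) + 20130 = (-432*(-1) + 80/(-11 + 8**2)) + 20130 = (-54*(-8) + 80/(-11 + 64)) + 20130 = (432 + 80/53) + 20130 = 22976/53 + 20130 = 1089866/53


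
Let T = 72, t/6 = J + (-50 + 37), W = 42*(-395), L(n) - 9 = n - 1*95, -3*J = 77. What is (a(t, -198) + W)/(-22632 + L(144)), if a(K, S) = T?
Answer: 8259/11287 ≈ 0.73173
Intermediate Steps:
J = -77/3 (J = -⅓*77 = -77/3 ≈ -25.667)
L(n) = -86 + n (L(n) = 9 + (n - 1*95) = 9 + (n - 95) = 9 + (-95 + n) = -86 + n)
W = -16590
t = -232 (t = 6*(-77/3 + (-50 + 37)) = 6*(-77/3 - 13) = 6*(-116/3) = -232)
a(K, S) = 72
(a(t, -198) + W)/(-22632 + L(144)) = (72 - 16590)/(-22632 + (-86 + 144)) = -16518/(-22632 + 58) = -16518/(-22574) = -16518*(-1/22574) = 8259/11287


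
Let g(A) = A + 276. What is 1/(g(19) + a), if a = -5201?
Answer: -1/4906 ≈ -0.00020383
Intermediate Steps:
g(A) = 276 + A
1/(g(19) + a) = 1/((276 + 19) - 5201) = 1/(295 - 5201) = 1/(-4906) = -1/4906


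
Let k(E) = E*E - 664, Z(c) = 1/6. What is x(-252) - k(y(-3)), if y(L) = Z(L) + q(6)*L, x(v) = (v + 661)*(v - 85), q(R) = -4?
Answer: -4943413/36 ≈ -1.3732e+5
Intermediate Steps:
Z(c) = ⅙
x(v) = (-85 + v)*(661 + v) (x(v) = (661 + v)*(-85 + v) = (-85 + v)*(661 + v))
y(L) = ⅙ - 4*L
k(E) = -664 + E² (k(E) = E² - 664 = -664 + E²)
x(-252) - k(y(-3)) = (-56185 + (-252)² + 576*(-252)) - (-664 + (⅙ - 4*(-3))²) = (-56185 + 63504 - 145152) - (-664 + (⅙ + 12)²) = -137833 - (-664 + (73/6)²) = -137833 - (-664 + 5329/36) = -137833 - 1*(-18575/36) = -137833 + 18575/36 = -4943413/36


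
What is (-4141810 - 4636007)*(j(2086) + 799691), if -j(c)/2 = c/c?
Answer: -7019523698913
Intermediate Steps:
j(c) = -2 (j(c) = -2*c/c = -2*1 = -2)
(-4141810 - 4636007)*(j(2086) + 799691) = (-4141810 - 4636007)*(-2 + 799691) = -8777817*799689 = -7019523698913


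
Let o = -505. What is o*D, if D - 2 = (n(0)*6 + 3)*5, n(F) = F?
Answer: -8585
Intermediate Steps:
D = 17 (D = 2 + (0*6 + 3)*5 = 2 + (0 + 3)*5 = 2 + 3*5 = 2 + 15 = 17)
o*D = -505*17 = -8585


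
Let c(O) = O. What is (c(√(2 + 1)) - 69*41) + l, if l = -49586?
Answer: -52415 + √3 ≈ -52413.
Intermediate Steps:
(c(√(2 + 1)) - 69*41) + l = (√(2 + 1) - 69*41) - 49586 = (√3 - 2829) - 49586 = (-2829 + √3) - 49586 = -52415 + √3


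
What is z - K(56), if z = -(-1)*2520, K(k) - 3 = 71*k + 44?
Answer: -1503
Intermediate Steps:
K(k) = 47 + 71*k (K(k) = 3 + (71*k + 44) = 3 + (44 + 71*k) = 47 + 71*k)
z = 2520 (z = -1*(-2520) = 2520)
z - K(56) = 2520 - (47 + 71*56) = 2520 - (47 + 3976) = 2520 - 1*4023 = 2520 - 4023 = -1503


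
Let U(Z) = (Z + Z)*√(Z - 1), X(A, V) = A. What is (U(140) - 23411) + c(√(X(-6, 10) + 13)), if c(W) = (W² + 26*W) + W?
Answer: -23404 + 27*√7 + 280*√139 ≈ -20031.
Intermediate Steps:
c(W) = W² + 27*W
U(Z) = 2*Z*√(-1 + Z) (U(Z) = (2*Z)*√(-1 + Z) = 2*Z*√(-1 + Z))
(U(140) - 23411) + c(√(X(-6, 10) + 13)) = (2*140*√(-1 + 140) - 23411) + √(-6 + 13)*(27 + √(-6 + 13)) = (2*140*√139 - 23411) + √7*(27 + √7) = (280*√139 - 23411) + √7*(27 + √7) = (-23411 + 280*√139) + √7*(27 + √7) = -23411 + 280*√139 + √7*(27 + √7)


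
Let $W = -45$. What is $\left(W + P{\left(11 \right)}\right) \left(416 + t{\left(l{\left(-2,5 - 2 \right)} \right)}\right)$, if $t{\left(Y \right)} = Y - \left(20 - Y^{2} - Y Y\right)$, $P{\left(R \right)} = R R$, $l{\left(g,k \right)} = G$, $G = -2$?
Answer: $30552$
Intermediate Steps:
$l{\left(g,k \right)} = -2$
$P{\left(R \right)} = R^{2}$
$t{\left(Y \right)} = -20 + Y + 2 Y^{2}$ ($t{\left(Y \right)} = Y + \left(\left(Y^{2} + Y^{2}\right) - 20\right) = Y + \left(2 Y^{2} - 20\right) = Y + \left(-20 + 2 Y^{2}\right) = -20 + Y + 2 Y^{2}$)
$\left(W + P{\left(11 \right)}\right) \left(416 + t{\left(l{\left(-2,5 - 2 \right)} \right)}\right) = \left(-45 + 11^{2}\right) \left(416 - \left(22 - 8\right)\right) = \left(-45 + 121\right) \left(416 - 14\right) = 76 \left(416 - 14\right) = 76 \cdot 402 = 30552$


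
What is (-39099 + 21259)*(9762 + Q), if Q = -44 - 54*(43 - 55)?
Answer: -184929440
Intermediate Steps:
Q = 604 (Q = -44 - 54*(-12) = -44 + 648 = 604)
(-39099 + 21259)*(9762 + Q) = (-39099 + 21259)*(9762 + 604) = -17840*10366 = -184929440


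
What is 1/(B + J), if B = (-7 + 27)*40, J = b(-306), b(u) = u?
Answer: 1/494 ≈ 0.0020243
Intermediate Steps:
J = -306
B = 800 (B = 20*40 = 800)
1/(B + J) = 1/(800 - 306) = 1/494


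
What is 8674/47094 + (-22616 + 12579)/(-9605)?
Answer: 277998124/226168935 ≈ 1.2292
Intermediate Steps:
8674/47094 + (-22616 + 12579)/(-9605) = 8674*(1/47094) - 10037*(-1/9605) = 4337/23547 + 10037/9605 = 277998124/226168935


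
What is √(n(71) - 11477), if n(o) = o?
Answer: I*√11406 ≈ 106.8*I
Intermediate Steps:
√(n(71) - 11477) = √(71 - 11477) = √(-11406) = I*√11406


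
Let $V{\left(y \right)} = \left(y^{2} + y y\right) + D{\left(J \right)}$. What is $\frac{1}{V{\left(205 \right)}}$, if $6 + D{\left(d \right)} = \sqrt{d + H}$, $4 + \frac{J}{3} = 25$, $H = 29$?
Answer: $\frac{21011}{1765848461} - \frac{\sqrt{23}}{3531696922} \approx 1.1897 \cdot 10^{-5}$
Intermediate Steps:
$J = 63$ ($J = -12 + 3 \cdot 25 = -12 + 75 = 63$)
$D{\left(d \right)} = -6 + \sqrt{29 + d}$ ($D{\left(d \right)} = -6 + \sqrt{d + 29} = -6 + \sqrt{29 + d}$)
$V{\left(y \right)} = -6 + 2 \sqrt{23} + 2 y^{2}$ ($V{\left(y \right)} = \left(y^{2} + y y\right) - \left(6 - \sqrt{29 + 63}\right) = \left(y^{2} + y^{2}\right) - \left(6 - \sqrt{92}\right) = 2 y^{2} - \left(6 - 2 \sqrt{23}\right) = -6 + 2 \sqrt{23} + 2 y^{2}$)
$\frac{1}{V{\left(205 \right)}} = \frac{1}{-6 + 2 \sqrt{23} + 2 \cdot 205^{2}} = \frac{1}{-6 + 2 \sqrt{23} + 2 \cdot 42025} = \frac{1}{-6 + 2 \sqrt{23} + 84050} = \frac{1}{84044 + 2 \sqrt{23}}$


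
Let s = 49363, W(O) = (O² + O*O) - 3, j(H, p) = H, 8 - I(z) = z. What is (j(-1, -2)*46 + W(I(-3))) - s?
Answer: -49170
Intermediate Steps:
I(z) = 8 - z
W(O) = -3 + 2*O² (W(O) = (O² + O²) - 3 = 2*O² - 3 = -3 + 2*O²)
(j(-1, -2)*46 + W(I(-3))) - s = (-1*46 + (-3 + 2*(8 - 1*(-3))²)) - 1*49363 = (-46 + (-3 + 2*(8 + 3)²)) - 49363 = (-46 + (-3 + 2*11²)) - 49363 = (-46 + (-3 + 2*121)) - 49363 = (-46 + (-3 + 242)) - 49363 = (-46 + 239) - 49363 = 193 - 49363 = -49170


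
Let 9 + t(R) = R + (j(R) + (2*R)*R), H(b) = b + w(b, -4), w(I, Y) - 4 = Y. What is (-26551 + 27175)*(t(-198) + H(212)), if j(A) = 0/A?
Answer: 48929712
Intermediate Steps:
j(A) = 0
w(I, Y) = 4 + Y
H(b) = b (H(b) = b + (4 - 4) = b + 0 = b)
t(R) = -9 + R + 2*R**2 (t(R) = -9 + (R + (0 + (2*R)*R)) = -9 + (R + (0 + 2*R**2)) = -9 + (R + 2*R**2) = -9 + R + 2*R**2)
(-26551 + 27175)*(t(-198) + H(212)) = (-26551 + 27175)*((-9 - 198 + 2*(-198)**2) + 212) = 624*((-9 - 198 + 2*39204) + 212) = 624*((-9 - 198 + 78408) + 212) = 624*(78201 + 212) = 624*78413 = 48929712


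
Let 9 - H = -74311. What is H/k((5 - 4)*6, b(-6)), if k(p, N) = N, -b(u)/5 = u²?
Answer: -3716/9 ≈ -412.89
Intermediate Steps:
H = 74320 (H = 9 - 1*(-74311) = 9 + 74311 = 74320)
b(u) = -5*u²
H/k((5 - 4)*6, b(-6)) = 74320/((-5*(-6)²)) = 74320/((-5*36)) = 74320/(-180) = 74320*(-1/180) = -3716/9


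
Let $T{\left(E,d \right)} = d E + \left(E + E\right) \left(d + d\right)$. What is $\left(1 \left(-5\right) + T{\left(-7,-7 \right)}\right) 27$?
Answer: $6480$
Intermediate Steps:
$T{\left(E,d \right)} = 5 E d$ ($T{\left(E,d \right)} = E d + 2 E 2 d = E d + 4 E d = 5 E d$)
$\left(1 \left(-5\right) + T{\left(-7,-7 \right)}\right) 27 = \left(1 \left(-5\right) + 5 \left(-7\right) \left(-7\right)\right) 27 = \left(-5 + 245\right) 27 = 240 \cdot 27 = 6480$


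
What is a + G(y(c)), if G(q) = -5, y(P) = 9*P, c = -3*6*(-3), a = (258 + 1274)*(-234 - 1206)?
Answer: -2206085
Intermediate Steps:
a = -2206080 (a = 1532*(-1440) = -2206080)
c = 54 (c = -18*(-3) = 54)
a + G(y(c)) = -2206080 - 5 = -2206085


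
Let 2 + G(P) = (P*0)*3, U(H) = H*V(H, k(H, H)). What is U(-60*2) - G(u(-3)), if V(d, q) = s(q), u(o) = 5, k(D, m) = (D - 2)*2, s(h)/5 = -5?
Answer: 3002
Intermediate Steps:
s(h) = -25 (s(h) = 5*(-5) = -25)
k(D, m) = -4 + 2*D (k(D, m) = (-2 + D)*2 = -4 + 2*D)
V(d, q) = -25
U(H) = -25*H (U(H) = H*(-25) = -25*H)
G(P) = -2 (G(P) = -2 + (P*0)*3 = -2 + 0*3 = -2 + 0 = -2)
U(-60*2) - G(u(-3)) = -(-1500)*2 - 1*(-2) = -25*(-120) + 2 = 3000 + 2 = 3002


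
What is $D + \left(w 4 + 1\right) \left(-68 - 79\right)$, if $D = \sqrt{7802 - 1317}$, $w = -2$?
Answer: $1029 + \sqrt{6485} \approx 1109.5$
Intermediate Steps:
$D = \sqrt{6485} \approx 80.53$
$D + \left(w 4 + 1\right) \left(-68 - 79\right) = \sqrt{6485} + \left(\left(-2\right) 4 + 1\right) \left(-68 - 79\right) = \sqrt{6485} + \left(-8 + 1\right) \left(-68 - 79\right) = \sqrt{6485} - -1029 = \sqrt{6485} + 1029 = 1029 + \sqrt{6485}$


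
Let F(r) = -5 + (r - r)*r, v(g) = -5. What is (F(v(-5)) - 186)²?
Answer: 36481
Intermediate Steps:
F(r) = -5 (F(r) = -5 + 0*r = -5 + 0 = -5)
(F(v(-5)) - 186)² = (-5 - 186)² = (-191)² = 36481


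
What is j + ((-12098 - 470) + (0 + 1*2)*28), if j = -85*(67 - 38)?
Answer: -14977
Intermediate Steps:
j = -2465 (j = -85*29 = -2465)
j + ((-12098 - 470) + (0 + 1*2)*28) = -2465 + ((-12098 - 470) + (0 + 1*2)*28) = -2465 + (-12568 + (0 + 2)*28) = -2465 + (-12568 + 2*28) = -2465 + (-12568 + 56) = -2465 - 12512 = -14977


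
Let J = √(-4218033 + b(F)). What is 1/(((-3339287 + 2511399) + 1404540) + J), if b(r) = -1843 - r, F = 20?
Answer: 144163/83132937250 - I*√1054974/166265874500 ≈ 1.7341e-6 - 6.1776e-9*I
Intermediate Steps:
J = 2*I*√1054974 (J = √(-4218033 + (-1843 - 1*20)) = √(-4218033 + (-1843 - 20)) = √(-4218033 - 1863) = √(-4219896) = 2*I*√1054974 ≈ 2054.2*I)
1/(((-3339287 + 2511399) + 1404540) + J) = 1/(((-3339287 + 2511399) + 1404540) + 2*I*√1054974) = 1/((-827888 + 1404540) + 2*I*√1054974) = 1/(576652 + 2*I*√1054974)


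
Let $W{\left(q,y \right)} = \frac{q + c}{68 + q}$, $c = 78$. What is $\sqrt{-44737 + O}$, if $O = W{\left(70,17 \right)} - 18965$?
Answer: $\frac{2 i \sqrt{75820029}}{69} \approx 252.39 i$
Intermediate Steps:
$W{\left(q,y \right)} = \frac{78 + q}{68 + q}$ ($W{\left(q,y \right)} = \frac{q + 78}{68 + q} = \frac{78 + q}{68 + q}$)
$O = - \frac{1308511}{69}$ ($O = \frac{78 + 70}{68 + 70} - 18965 = \frac{1}{138} \cdot 148 - 18965 = \frac{74}{69} - 18965 = - \frac{1308511}{69} \approx -18964.0$)
$\sqrt{-44737 + O} = \sqrt{-44737 - \frac{1308511}{69}} = \sqrt{- \frac{4395364}{69}} = \frac{2 i \sqrt{75820029}}{69}$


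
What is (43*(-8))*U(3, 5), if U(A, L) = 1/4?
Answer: -86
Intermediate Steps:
U(A, L) = ¼
(43*(-8))*U(3, 5) = (43*(-8))*(¼) = -344*¼ = -86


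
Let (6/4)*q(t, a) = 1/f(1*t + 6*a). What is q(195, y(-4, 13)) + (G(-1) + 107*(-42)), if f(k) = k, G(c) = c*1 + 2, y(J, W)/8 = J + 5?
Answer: -3275395/729 ≈ -4493.0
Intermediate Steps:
y(J, W) = 40 + 8*J (y(J, W) = 8*(J + 5) = 8*(5 + J) = 40 + 8*J)
G(c) = 2 + c (G(c) = c + 2 = 2 + c)
q(t, a) = 2/(3*(t + 6*a)) (q(t, a) = 2/(3*(1*t + 6*a)) = 2/(3*(t + 6*a)))
q(195, y(-4, 13)) + (G(-1) + 107*(-42)) = 2/(3*(195 + 6*(40 + 8*(-4)))) + ((2 - 1) + 107*(-42)) = 2/(3*(195 + 6*(40 - 32))) + (1 - 4494) = 2/(3*(195 + 6*8)) - 4493 = 2/(3*(195 + 48)) - 4493 = (⅔)/243 - 4493 = (⅔)*(1/243) - 4493 = 2/729 - 4493 = -3275395/729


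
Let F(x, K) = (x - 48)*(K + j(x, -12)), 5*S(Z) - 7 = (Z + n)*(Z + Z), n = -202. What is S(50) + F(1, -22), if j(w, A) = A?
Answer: -7203/5 ≈ -1440.6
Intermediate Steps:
S(Z) = 7/5 + 2*Z*(-202 + Z)/5 (S(Z) = 7/5 + ((Z - 202)*(Z + Z))/5 = 7/5 + ((-202 + Z)*(2*Z))/5 = 7/5 + (2*Z*(-202 + Z))/5 = 7/5 + 2*Z*(-202 + Z)/5)
F(x, K) = (-48 + x)*(-12 + K) (F(x, K) = (x - 48)*(K - 12) = (-48 + x)*(-12 + K))
S(50) + F(1, -22) = (7/5 - 404/5*50 + (⅖)*50²) + (576 - 48*(-22) - 12*1 - 22*1) = (7/5 - 4040 + (⅖)*2500) + (576 + 1056 - 12 - 22) = (7/5 - 4040 + 1000) + 1598 = -15193/5 + 1598 = -7203/5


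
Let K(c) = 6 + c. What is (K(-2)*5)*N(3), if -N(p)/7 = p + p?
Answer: -840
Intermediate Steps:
N(p) = -14*p (N(p) = -7*(p + p) = -14*p)
(K(-2)*5)*N(3) = ((6 - 2)*5)*(-14*3) = (4*5)*(-42) = 20*(-42) = -840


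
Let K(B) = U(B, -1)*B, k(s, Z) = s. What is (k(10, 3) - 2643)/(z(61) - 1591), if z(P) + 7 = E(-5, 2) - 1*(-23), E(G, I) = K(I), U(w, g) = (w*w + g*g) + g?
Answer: 2633/1567 ≈ 1.6803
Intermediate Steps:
U(w, g) = g + g² + w² (U(w, g) = (w² + g²) + g = (g² + w²) + g = g + g² + w²)
K(B) = B³ (K(B) = (-1 + (-1)² + B²)*B = (-1 + 1 + B²)*B = B²*B = B³)
E(G, I) = I³
z(P) = 24 (z(P) = -7 + (2³ - 1*(-23)) = -7 + (8 + 23) = -7 + 31 = 24)
(k(10, 3) - 2643)/(z(61) - 1591) = (10 - 2643)/(24 - 1591) = -2633/(-1567) = -2633*(-1/1567) = 2633/1567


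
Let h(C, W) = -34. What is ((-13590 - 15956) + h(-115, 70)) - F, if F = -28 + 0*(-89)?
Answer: -29552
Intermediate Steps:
F = -28 (F = -28 + 0 = -28)
((-13590 - 15956) + h(-115, 70)) - F = ((-13590 - 15956) - 34) - 1*(-28) = (-29546 - 34) + 28 = -29580 + 28 = -29552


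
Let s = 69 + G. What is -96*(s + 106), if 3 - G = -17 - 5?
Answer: -19200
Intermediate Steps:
G = 25 (G = 3 - (-17 - 5) = 3 - 1*(-22) = 3 + 22 = 25)
s = 94 (s = 69 + 25 = 94)
-96*(s + 106) = -96*(94 + 106) = -96*200 = -19200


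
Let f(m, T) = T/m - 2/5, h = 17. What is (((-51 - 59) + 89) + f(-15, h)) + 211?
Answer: 2827/15 ≈ 188.47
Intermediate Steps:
f(m, T) = -⅖ + T/m (f(m, T) = T/m - 2*⅕ = T/m - ⅖ = -⅖ + T/m)
(((-51 - 59) + 89) + f(-15, h)) + 211 = (((-51 - 59) + 89) + (-⅖ + 17/(-15))) + 211 = ((-110 + 89) + (-⅖ + 17*(-1/15))) + 211 = (-21 + (-⅖ - 17/15)) + 211 = (-21 - 23/15) + 211 = -338/15 + 211 = 2827/15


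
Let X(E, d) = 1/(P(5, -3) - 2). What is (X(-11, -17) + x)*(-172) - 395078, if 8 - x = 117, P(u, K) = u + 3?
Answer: -1129076/3 ≈ -3.7636e+5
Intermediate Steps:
P(u, K) = 3 + u
x = -109 (x = 8 - 1*117 = 8 - 117 = -109)
X(E, d) = ⅙ (X(E, d) = 1/((3 + 5) - 2) = 1/(8 - 2) = 1/6 = ⅙)
(X(-11, -17) + x)*(-172) - 395078 = (⅙ - 109)*(-172) - 395078 = -653/6*(-172) - 395078 = 56158/3 - 395078 = -1129076/3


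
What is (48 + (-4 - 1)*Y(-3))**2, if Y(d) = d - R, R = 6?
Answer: 8649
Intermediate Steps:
Y(d) = -6 + d (Y(d) = d - 1*6 = d - 6 = -6 + d)
(48 + (-4 - 1)*Y(-3))**2 = (48 + (-4 - 1)*(-6 - 3))**2 = (48 - 5*(-9))**2 = (48 + 45)**2 = 93**2 = 8649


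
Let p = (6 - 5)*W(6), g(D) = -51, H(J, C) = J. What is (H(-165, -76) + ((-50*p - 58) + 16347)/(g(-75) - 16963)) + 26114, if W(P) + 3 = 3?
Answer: 441479997/17014 ≈ 25948.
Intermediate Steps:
W(P) = 0 (W(P) = -3 + 3 = 0)
p = 0 (p = (6 - 5)*0 = 1*0 = 0)
(H(-165, -76) + ((-50*p - 58) + 16347)/(g(-75) - 16963)) + 26114 = (-165 + ((-50*0 - 58) + 16347)/(-51 - 16963)) + 26114 = (-165 + ((0 - 58) + 16347)/(-17014)) + 26114 = (-165 + (-58 + 16347)*(-1/17014)) + 26114 = (-165 + 16289*(-1/17014)) + 26114 = (-165 - 16289/17014) + 26114 = -2823599/17014 + 26114 = 441479997/17014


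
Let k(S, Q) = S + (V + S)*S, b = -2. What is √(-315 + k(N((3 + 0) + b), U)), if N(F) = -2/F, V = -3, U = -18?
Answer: I*√307 ≈ 17.521*I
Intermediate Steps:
k(S, Q) = S + S*(-3 + S) (k(S, Q) = S + (-3 + S)*S = S + S*(-3 + S))
√(-315 + k(N((3 + 0) + b), U)) = √(-315 + (-2/((3 + 0) - 2))*(-2 - 2/((3 + 0) - 2))) = √(-315 + (-2/(3 - 2))*(-2 - 2/(3 - 2))) = √(-315 + (-2/1)*(-2 - 2/1)) = √(-315 + (-2*1)*(-2 - 2*1)) = √(-315 - 2*(-2 - 2)) = √(-315 - 2*(-4)) = √(-315 + 8) = √(-307) = I*√307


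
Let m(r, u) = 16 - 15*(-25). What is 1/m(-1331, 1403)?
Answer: 1/391 ≈ 0.0025575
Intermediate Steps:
m(r, u) = 391 (m(r, u) = 16 + 375 = 391)
1/m(-1331, 1403) = 1/391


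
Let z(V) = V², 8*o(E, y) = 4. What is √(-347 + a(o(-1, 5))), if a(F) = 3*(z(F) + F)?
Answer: I*√1379/2 ≈ 18.567*I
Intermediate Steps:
o(E, y) = ½ (o(E, y) = (⅛)*4 = ½)
a(F) = 3*F + 3*F² (a(F) = 3*(F² + F) = 3*(F + F²) = 3*F + 3*F²)
√(-347 + a(o(-1, 5))) = √(-347 + 3*(½)*(1 + ½)) = √(-347 + 3*(½)*(3/2)) = √(-347 + 9/4) = √(-1379/4) = I*√1379/2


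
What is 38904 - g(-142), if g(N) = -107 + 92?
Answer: 38919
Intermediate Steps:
g(N) = -15
38904 - g(-142) = 38904 - 1*(-15) = 38904 + 15 = 38919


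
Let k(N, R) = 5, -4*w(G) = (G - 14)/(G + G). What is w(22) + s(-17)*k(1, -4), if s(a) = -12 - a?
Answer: 549/22 ≈ 24.955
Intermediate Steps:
w(G) = -(-14 + G)/(8*G) (w(G) = -(G - 14)/(4*(G + G)) = -(-14 + G)/(4*(2*G)) = -(-14 + G)*1/(2*G)/4 = -(-14 + G)/(8*G))
w(22) + s(-17)*k(1, -4) = (⅛)*(14 - 1*22)/22 + (-12 - 1*(-17))*5 = (⅛)*(1/22)*(14 - 22) + (-12 + 17)*5 = (⅛)*(1/22)*(-8) + 5*5 = -1/22 + 25 = 549/22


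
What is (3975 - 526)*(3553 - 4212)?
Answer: -2272891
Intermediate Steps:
(3975 - 526)*(3553 - 4212) = 3449*(-659) = -2272891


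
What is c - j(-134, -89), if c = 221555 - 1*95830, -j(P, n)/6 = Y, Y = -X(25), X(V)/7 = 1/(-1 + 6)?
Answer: 628583/5 ≈ 1.2572e+5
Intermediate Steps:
X(V) = 7/5 (X(V) = 7/(-1 + 6) = 7/5)
Y = -7/5 (Y = -1*7/5 = -7/5 ≈ -1.4000)
j(P, n) = 42/5 (j(P, n) = -6*(-7/5) = 42/5)
c = 125725 (c = 221555 - 95830 = 125725)
c - j(-134, -89) = 125725 - 1*42/5 = 125725 - 42/5 = 628583/5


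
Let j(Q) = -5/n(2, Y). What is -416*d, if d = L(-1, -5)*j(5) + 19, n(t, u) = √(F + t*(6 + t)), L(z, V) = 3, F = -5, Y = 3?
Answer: -7904 + 6240*√11/11 ≈ -6022.6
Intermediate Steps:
n(t, u) = √(-5 + t*(6 + t))
j(Q) = -5*√11/11 (j(Q) = -5/√(-5 + 2² + 6*2) = -5/√(-5 + 4 + 12) = -5*√11/11)
d = 19 - 15*√11/11 (d = 3*(-5*√11/11) + 19 = -15*√11/11 + 19 = 19 - 15*√11/11 ≈ 14.477)
-416*d = -416*(19 - 15*√11/11) = -7904 + 6240*√11/11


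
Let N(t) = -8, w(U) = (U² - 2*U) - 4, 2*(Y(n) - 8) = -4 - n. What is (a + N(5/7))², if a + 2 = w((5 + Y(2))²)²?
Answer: 9208629826099236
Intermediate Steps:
Y(n) = 6 - n/2 (Y(n) = 8 + (-4 - n)/2 = 8 + (-2 - n/2) = 6 - n/2)
w(U) = -4 + U² - 2*U
a = 95961614 (a = -2 + (-4 + ((5 + (6 - ½*2))²)² - 2*(5 + (6 - ½*2))²)² = -2 + (-4 + ((5 + (6 - 1))²)² - 2*(5 + (6 - 1))²)² = -2 + (-4 + ((5 + 5)²)² - 2*(5 + 5)²)² = -2 + (-4 + (10²)² - 2*10²)² = -2 + (-4 + 100² - 2*100)² = -2 + (-4 + 10000 - 200)² = -2 + 9796² = -2 + 95961616 = 95961614)
(a + N(5/7))² = (95961614 - 8)² = 95961606² = 9208629826099236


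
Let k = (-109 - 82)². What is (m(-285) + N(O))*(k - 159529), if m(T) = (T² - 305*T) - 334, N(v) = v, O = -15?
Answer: -20647577448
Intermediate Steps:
m(T) = -334 + T² - 305*T
k = 36481 (k = (-191)² = 36481)
(m(-285) + N(O))*(k - 159529) = ((-334 + (-285)² - 305*(-285)) - 15)*(36481 - 159529) = ((-334 + 81225 + 86925) - 15)*(-123048) = (167816 - 15)*(-123048) = 167801*(-123048) = -20647577448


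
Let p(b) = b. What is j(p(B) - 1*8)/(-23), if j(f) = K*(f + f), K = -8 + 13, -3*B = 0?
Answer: 80/23 ≈ 3.4783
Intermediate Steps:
B = 0 (B = -⅓*0 = 0)
K = 5
j(f) = 10*f (j(f) = 5*(f + f) = 5*(2*f) = 10*f)
j(p(B) - 1*8)/(-23) = (10*(0 - 1*8))/(-23) = (10*(0 - 8))*(-1/23) = (10*(-8))*(-1/23) = -80*(-1/23) = 80/23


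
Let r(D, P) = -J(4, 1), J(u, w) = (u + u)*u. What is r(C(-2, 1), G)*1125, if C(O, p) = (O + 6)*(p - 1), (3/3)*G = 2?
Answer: -36000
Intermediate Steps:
G = 2
J(u, w) = 2*u**2 (J(u, w) = (2*u)*u = 2*u**2)
C(O, p) = (-1 + p)*(6 + O) (C(O, p) = (6 + O)*(-1 + p) = (-1 + p)*(6 + O))
r(D, P) = -32 (r(D, P) = -2*4**2 = -2*16 = -1*32 = -32)
r(C(-2, 1), G)*1125 = -32*1125 = -36000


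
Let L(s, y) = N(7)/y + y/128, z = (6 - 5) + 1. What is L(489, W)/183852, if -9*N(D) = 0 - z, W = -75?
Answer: -50881/15884812800 ≈ -3.2031e-6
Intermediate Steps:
z = 2 (z = 1 + 1 = 2)
N(D) = 2/9 (N(D) = -(0 - 1*2)/9 = -(0 - 2)/9 = -⅑*(-2) = 2/9)
L(s, y) = y/128 + 2/(9*y) (L(s, y) = 2/(9*y) + y/128 = y/128 + 2/(9*y))
L(489, W)/183852 = ((1/128)*(-75) + (2/9)/(-75))/183852 = (-75/128 + (2/9)*(-1/75))*(1/183852) = (-75/128 - 2/675)*(1/183852) = -50881/86400*1/183852 = -50881/15884812800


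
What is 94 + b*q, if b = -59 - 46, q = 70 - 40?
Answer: -3056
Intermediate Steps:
q = 30
b = -105
94 + b*q = 94 - 105*30 = 94 - 3150 = -3056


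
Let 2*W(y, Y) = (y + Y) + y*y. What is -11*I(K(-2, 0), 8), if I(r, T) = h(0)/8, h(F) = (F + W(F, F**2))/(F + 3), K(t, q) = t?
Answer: 0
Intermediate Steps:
W(y, Y) = Y/2 + y/2 + y**2/2 (W(y, Y) = ((y + Y) + y*y)/2 = ((Y + y) + y**2)/2 = (Y + y + y**2)/2 = Y/2 + y/2 + y**2/2)
h(F) = (F**2 + 3*F/2)/(3 + F) (h(F) = (F + (F**2/2 + F/2 + F**2/2))/(F + 3) = (F + (F**2 + F/2))/(3 + F) = (F**2 + 3*F/2)/(3 + F))
I(r, T) = 0 (I(r, T) = ((1/2)*0*(3 + 2*0)/(3 + 0))/8 = ((1/2)*0*(3 + 0)/3)*(1/8) = ((1/2)*0*(1/3)*3)*(1/8) = 0*(1/8) = 0)
-11*I(K(-2, 0), 8) = -11*0 = 0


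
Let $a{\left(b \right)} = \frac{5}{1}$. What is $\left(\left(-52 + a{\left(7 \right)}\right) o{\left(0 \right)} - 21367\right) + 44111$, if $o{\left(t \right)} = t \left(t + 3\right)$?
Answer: $22744$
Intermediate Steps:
$o{\left(t \right)} = t \left(3 + t\right)$
$a{\left(b \right)} = 5$ ($a{\left(b \right)} = 5 \cdot 1 = 5$)
$\left(\left(-52 + a{\left(7 \right)}\right) o{\left(0 \right)} - 21367\right) + 44111 = \left(\left(-52 + 5\right) 0 \left(3 + 0\right) - 21367\right) + 44111 = \left(- 47 \cdot 0 \cdot 3 - 21367\right) + 44111 = \left(\left(-47\right) 0 - 21367\right) + 44111 = \left(0 - 21367\right) + 44111 = -21367 + 44111 = 22744$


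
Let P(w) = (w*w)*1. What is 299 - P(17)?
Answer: 10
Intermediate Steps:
P(w) = w**2 (P(w) = w**2*1 = w**2)
299 - P(17) = 299 - 1*17**2 = 299 - 1*289 = 299 - 289 = 10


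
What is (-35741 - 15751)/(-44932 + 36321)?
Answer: 51492/8611 ≈ 5.9798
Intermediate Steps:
(-35741 - 15751)/(-44932 + 36321) = -51492/(-8611) = -51492*(-1/8611) = 51492/8611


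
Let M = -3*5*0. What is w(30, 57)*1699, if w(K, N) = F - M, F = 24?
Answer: 40776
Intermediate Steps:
M = 0 (M = -15*0 = 0)
w(K, N) = 24 (w(K, N) = 24 - 1*0 = 24 + 0 = 24)
w(30, 57)*1699 = 24*1699 = 40776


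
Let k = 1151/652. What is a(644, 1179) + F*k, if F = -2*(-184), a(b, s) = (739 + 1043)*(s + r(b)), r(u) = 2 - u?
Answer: 156086134/163 ≈ 9.5758e+5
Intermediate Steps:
k = 1151/652 (k = 1151*(1/652) = 1151/652 ≈ 1.7653)
a(b, s) = 3564 - 1782*b + 1782*s (a(b, s) = (739 + 1043)*(s + (2 - b)) = 1782*(2 + s - b) = 3564 - 1782*b + 1782*s)
F = 368
a(644, 1179) + F*k = (3564 - 1782*644 + 1782*1179) + 368*(1151/652) = (3564 - 1147608 + 2100978) + 105892/163 = 956934 + 105892/163 = 156086134/163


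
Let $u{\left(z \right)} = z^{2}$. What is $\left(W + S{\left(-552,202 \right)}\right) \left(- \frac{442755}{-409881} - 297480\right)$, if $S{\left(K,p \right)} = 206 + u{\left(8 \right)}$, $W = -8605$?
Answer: $\frac{338764842545625}{136627} \approx 2.4795 \cdot 10^{9}$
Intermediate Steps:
$S{\left(K,p \right)} = 270$ ($S{\left(K,p \right)} = 206 + 8^{2} = 206 + 64 = 270$)
$\left(W + S{\left(-552,202 \right)}\right) \left(- \frac{442755}{-409881} - 297480\right) = \left(-8605 + 270\right) \left(- \frac{442755}{-409881} - 297480\right) = - 8335 \left(- \frac{442755 \left(-1\right)}{409881} - 297480\right) = - 8335 \left(\left(-1\right) \left(- \frac{147585}{136627}\right) - 297480\right) = - 8335 \left(\frac{147585}{136627} - 297480\right) = \left(-8335\right) \left(- \frac{40643652375}{136627}\right) = \frac{338764842545625}{136627}$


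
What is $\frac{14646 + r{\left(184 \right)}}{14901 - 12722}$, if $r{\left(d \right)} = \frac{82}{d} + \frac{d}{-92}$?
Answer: $\frac{1347289}{200468} \approx 6.7207$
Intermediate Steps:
$r{\left(d \right)} = \frac{82}{d} - \frac{d}{92}$ ($r{\left(d \right)} = \frac{82}{d} + d \left(- \frac{1}{92}\right) = \frac{82}{d} - \frac{d}{92}$)
$\frac{14646 + r{\left(184 \right)}}{14901 - 12722} = \frac{14646 + \left(\frac{82}{184} - 2\right)}{14901 - 12722} = \frac{14646 + \left(82 \cdot \frac{1}{184} - 2\right)}{2179} = \left(14646 + \left(\frac{41}{92} - 2\right)\right) \frac{1}{2179} = \left(14646 - \frac{143}{92}\right) \frac{1}{2179} = \frac{1347289}{92} \cdot \frac{1}{2179} = \frac{1347289}{200468}$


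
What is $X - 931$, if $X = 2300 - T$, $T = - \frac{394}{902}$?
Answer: $\frac{617616}{451} \approx 1369.4$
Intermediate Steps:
$T = - \frac{197}{451}$ ($T = \left(-394\right) \frac{1}{902} = - \frac{197}{451} \approx -0.43681$)
$X = \frac{1037497}{451}$ ($X = 2300 - - \frac{197}{451} = 2300 + \frac{197}{451} = \frac{1037497}{451} \approx 2300.4$)
$X - 931 = \frac{1037497}{451} - 931 = \frac{617616}{451}$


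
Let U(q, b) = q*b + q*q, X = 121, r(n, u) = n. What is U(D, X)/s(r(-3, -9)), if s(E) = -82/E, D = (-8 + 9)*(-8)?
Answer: -1356/41 ≈ -33.073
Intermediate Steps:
D = -8 (D = 1*(-8) = -8)
U(q, b) = q² + b*q (U(q, b) = b*q + q² = q² + b*q)
U(D, X)/s(r(-3, -9)) = (-8*(121 - 8))/((-82/(-3))) = (-8*113)/((-82*(-⅓))) = -904/82/3 = -904*3/82 = -1356/41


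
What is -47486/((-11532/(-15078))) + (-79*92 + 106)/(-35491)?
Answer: -2117604766387/34106851 ≈ -62087.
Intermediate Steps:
-47486/((-11532/(-15078))) + (-79*92 + 106)/(-35491) = -47486/((-11532*(-1/15078))) + (-7268 + 106)*(-1/35491) = -47486/1922/2513 - 7162*(-1/35491) = -47486*2513/1922 + 7162/35491 = -59666159/961 + 7162/35491 = -2117604766387/34106851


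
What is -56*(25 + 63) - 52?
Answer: -4980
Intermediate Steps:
-56*(25 + 63) - 52 = -56*88 - 52 = -4928 - 52 = -4980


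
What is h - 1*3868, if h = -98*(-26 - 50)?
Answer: 3580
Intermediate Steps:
h = 7448 (h = -98*(-76) = 7448)
h - 1*3868 = 7448 - 1*3868 = 7448 - 3868 = 3580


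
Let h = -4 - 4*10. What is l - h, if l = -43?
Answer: 1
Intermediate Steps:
h = -44 (h = -4 - 40 = -44)
l - h = -43 - 1*(-44) = -43 + 44 = 1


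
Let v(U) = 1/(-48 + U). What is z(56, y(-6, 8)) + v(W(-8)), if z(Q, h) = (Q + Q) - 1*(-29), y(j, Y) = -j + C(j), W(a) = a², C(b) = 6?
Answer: 2257/16 ≈ 141.06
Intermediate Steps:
y(j, Y) = 6 - j (y(j, Y) = -j + 6 = 6 - j)
z(Q, h) = 29 + 2*Q (z(Q, h) = 2*Q + 29 = 29 + 2*Q)
z(56, y(-6, 8)) + v(W(-8)) = (29 + 2*56) + 1/(-48 + (-8)²) = (29 + 112) + 1/(-48 + 64) = 141 + 1/16 = 2257/16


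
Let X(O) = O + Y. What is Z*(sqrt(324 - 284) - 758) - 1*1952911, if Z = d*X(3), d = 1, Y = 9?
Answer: -1962007 + 24*sqrt(10) ≈ -1.9619e+6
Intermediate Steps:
X(O) = 9 + O (X(O) = O + 9 = 9 + O)
Z = 12 (Z = 1*(9 + 3) = 1*12 = 12)
Z*(sqrt(324 - 284) - 758) - 1*1952911 = 12*(sqrt(324 - 284) - 758) - 1*1952911 = 12*(sqrt(40) - 758) - 1952911 = 12*(2*sqrt(10) - 758) - 1952911 = 12*(-758 + 2*sqrt(10)) - 1952911 = (-9096 + 24*sqrt(10)) - 1952911 = -1962007 + 24*sqrt(10)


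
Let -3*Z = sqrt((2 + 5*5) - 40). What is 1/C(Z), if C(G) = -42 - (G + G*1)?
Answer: -189/7964 - 3*I*sqrt(13)/7964 ≈ -0.023732 - 0.0013582*I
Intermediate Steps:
Z = -I*sqrt(13)/3 (Z = -sqrt((2 + 5*5) - 40)/3 = -sqrt((2 + 25) - 40)/3 = -sqrt(27 - 40)/3 = -I*sqrt(13)/3 ≈ -1.2019*I)
C(G) = -42 - 2*G (C(G) = -42 - (G + G) = -42 - 2*G)
1/C(Z) = 1/(-42 - (-2)*I*sqrt(13)/3) = 1/(-42 + 2*I*sqrt(13)/3)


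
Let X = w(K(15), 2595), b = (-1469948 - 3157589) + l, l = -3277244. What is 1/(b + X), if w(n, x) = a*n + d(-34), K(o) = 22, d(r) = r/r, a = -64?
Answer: -1/7906188 ≈ -1.2648e-7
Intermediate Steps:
d(r) = 1
b = -7904781 (b = (-1469948 - 3157589) - 3277244 = -4627537 - 3277244 = -7904781)
w(n, x) = 1 - 64*n (w(n, x) = -64*n + 1 = 1 - 64*n)
X = -1407 (X = 1 - 64*22 = 1 - 1408 = -1407)
1/(b + X) = 1/(-7904781 - 1407) = 1/(-7906188) = -1/7906188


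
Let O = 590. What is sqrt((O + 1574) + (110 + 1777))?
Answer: sqrt(4051) ≈ 63.647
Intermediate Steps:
sqrt((O + 1574) + (110 + 1777)) = sqrt((590 + 1574) + (110 + 1777)) = sqrt(2164 + 1887) = sqrt(4051)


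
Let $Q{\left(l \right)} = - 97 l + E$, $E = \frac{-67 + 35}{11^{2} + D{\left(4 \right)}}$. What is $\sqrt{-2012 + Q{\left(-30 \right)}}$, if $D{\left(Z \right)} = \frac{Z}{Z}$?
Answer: $\frac{\sqrt{3340482}}{61} \approx 29.962$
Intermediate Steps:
$D{\left(Z \right)} = 1$
$E = - \frac{16}{61}$ ($E = \frac{-67 + 35}{11^{2} + 1} = - \frac{32}{121 + 1} = - \frac{32}{122} = \left(-32\right) \frac{1}{122} = - \frac{16}{61} \approx -0.2623$)
$Q{\left(l \right)} = - \frac{16}{61} - 97 l$ ($Q{\left(l \right)} = - 97 l - \frac{16}{61} = - \frac{16}{61} - 97 l$)
$\sqrt{-2012 + Q{\left(-30 \right)}} = \sqrt{-2012 - - \frac{177494}{61}} = \sqrt{-2012 + \left(- \frac{16}{61} + 2910\right)} = \sqrt{-2012 + \frac{177494}{61}} = \sqrt{\frac{54762}{61}} = \frac{\sqrt{3340482}}{61}$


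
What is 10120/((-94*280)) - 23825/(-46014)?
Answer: 1008827/7569303 ≈ 0.13328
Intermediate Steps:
10120/((-94*280)) - 23825/(-46014) = 10120/(-26320) - 23825*(-1/46014) = 10120*(-1/26320) + 23825/46014 = -253/658 + 23825/46014 = 1008827/7569303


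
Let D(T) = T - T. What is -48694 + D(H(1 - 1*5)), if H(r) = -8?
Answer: -48694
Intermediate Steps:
D(T) = 0
-48694 + D(H(1 - 1*5)) = -48694 + 0 = -48694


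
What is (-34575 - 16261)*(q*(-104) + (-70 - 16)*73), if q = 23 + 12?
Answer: 504191448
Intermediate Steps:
q = 35
(-34575 - 16261)*(q*(-104) + (-70 - 16)*73) = (-34575 - 16261)*(35*(-104) + (-70 - 16)*73) = -50836*(-3640 - 86*73) = -50836*(-3640 - 6278) = -50836*(-9918) = 504191448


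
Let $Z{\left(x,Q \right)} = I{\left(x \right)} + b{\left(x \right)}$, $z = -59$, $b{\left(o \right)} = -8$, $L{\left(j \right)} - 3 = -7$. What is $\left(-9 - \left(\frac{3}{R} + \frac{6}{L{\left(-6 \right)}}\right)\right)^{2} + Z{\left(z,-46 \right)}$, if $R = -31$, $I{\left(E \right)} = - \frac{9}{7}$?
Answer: $\frac{1224907}{26908} \approx 45.522$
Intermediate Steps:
$L{\left(j \right)} = -4$ ($L{\left(j \right)} = 3 - 7 = -4$)
$I{\left(E \right)} = - \frac{9}{7}$ ($I{\left(E \right)} = \left(-9\right) \frac{1}{7} = - \frac{9}{7}$)
$Z{\left(x,Q \right)} = - \frac{65}{7}$ ($Z{\left(x,Q \right)} = - \frac{9}{7} - 8 = - \frac{65}{7}$)
$\left(-9 - \left(\frac{3}{R} + \frac{6}{L{\left(-6 \right)}}\right)\right)^{2} + Z{\left(z,-46 \right)} = \left(-9 - \left(- \frac{3}{2} - \frac{3}{31}\right)\right)^{2} - \frac{65}{7} = \left(-9 - - \frac{99}{62}\right)^{2} - \frac{65}{7} = \left(-9 + \left(\frac{3}{2} + \frac{3}{31}\right)\right)^{2} - \frac{65}{7} = \left(-9 + \frac{99}{62}\right)^{2} - \frac{65}{7} = \left(- \frac{459}{62}\right)^{2} - \frac{65}{7} = \frac{210681}{3844} - \frac{65}{7} = \frac{1224907}{26908}$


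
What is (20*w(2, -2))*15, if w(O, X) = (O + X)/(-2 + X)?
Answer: 0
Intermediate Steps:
w(O, X) = (O + X)/(-2 + X)
(20*w(2, -2))*15 = (20*((2 - 2)/(-2 - 2)))*15 = (20*(0/(-4)))*15 = (20*(-¼*0))*15 = (20*0)*15 = 0*15 = 0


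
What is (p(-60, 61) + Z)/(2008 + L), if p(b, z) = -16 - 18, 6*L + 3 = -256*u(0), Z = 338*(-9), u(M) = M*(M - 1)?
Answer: -6152/4015 ≈ -1.5323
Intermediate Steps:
u(M) = M*(-1 + M)
Z = -3042
L = -1/2 (L = -1/2 + (-0*(-1 + 0))/6 = -1/2 + (-0*(-1))/6 = -1/2 + (-256*0)/6 = -1/2 + (1/6)*0 = -1/2 + 0 = -1/2 ≈ -0.50000)
p(b, z) = -34
(p(-60, 61) + Z)/(2008 + L) = (-34 - 3042)/(2008 - 1/2) = -3076/4015/2 = -3076*2/4015 = -6152/4015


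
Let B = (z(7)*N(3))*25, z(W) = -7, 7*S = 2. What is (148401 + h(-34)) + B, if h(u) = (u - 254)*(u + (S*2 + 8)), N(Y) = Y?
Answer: 1086396/7 ≈ 1.5520e+5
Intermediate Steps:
S = 2/7 (S = (⅐)*2 = 2/7 ≈ 0.28571)
B = -525 (B = -7*3*25 = -21*25 = -525)
h(u) = (-254 + u)*(60/7 + u) (h(u) = (u - 254)*(u + ((2/7)*2 + 8)) = (-254 + u)*(u + (4/7 + 8)) = (-254 + u)*(u + 60/7) = (-254 + u)*(60/7 + u))
(148401 + h(-34)) + B = (148401 + (-15240/7 + (-34)² - 1718/7*(-34))) - 525 = (148401 + (-15240/7 + 1156 + 58412/7)) - 525 = (148401 + 51264/7) - 525 = 1090071/7 - 525 = 1086396/7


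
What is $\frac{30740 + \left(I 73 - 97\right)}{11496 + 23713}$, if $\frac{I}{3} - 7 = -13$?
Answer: $\frac{29329}{35209} \approx 0.833$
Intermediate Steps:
$I = -18$ ($I = 21 + 3 \left(-13\right) = 21 - 39 = -18$)
$\frac{30740 + \left(I 73 - 97\right)}{11496 + 23713} = \frac{30740 - 1411}{11496 + 23713} = \frac{30740 - 1411}{35209} = \left(30740 - 1411\right) \frac{1}{35209} = 29329 \cdot \frac{1}{35209} = \frac{29329}{35209}$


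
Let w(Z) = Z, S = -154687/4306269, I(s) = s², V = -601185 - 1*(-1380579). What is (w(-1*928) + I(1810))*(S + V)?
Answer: 3664131499100209476/1435423 ≈ 2.5526e+12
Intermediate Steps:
V = 779394 (V = -601185 + 1380579 = 779394)
S = -154687/4306269 (S = -154687*1/4306269 = -154687/4306269 ≈ -0.035921)
(w(-1*928) + I(1810))*(S + V) = (-1*928 + 1810²)*(-154687/4306269 + 779394) = (-928 + 3276100)*(3356280066299/4306269) = 3275172*(3356280066299/4306269) = 3664131499100209476/1435423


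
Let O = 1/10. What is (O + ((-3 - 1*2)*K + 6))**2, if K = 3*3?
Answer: 151321/100 ≈ 1513.2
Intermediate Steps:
K = 9
O = 1/10 ≈ 0.10000
(O + ((-3 - 1*2)*K + 6))**2 = (1/10 + ((-3 - 1*2)*9 + 6))**2 = (1/10 + ((-3 - 2)*9 + 6))**2 = (1/10 + (-5*9 + 6))**2 = (1/10 + (-45 + 6))**2 = (1/10 - 39)**2 = (-389/10)**2 = 151321/100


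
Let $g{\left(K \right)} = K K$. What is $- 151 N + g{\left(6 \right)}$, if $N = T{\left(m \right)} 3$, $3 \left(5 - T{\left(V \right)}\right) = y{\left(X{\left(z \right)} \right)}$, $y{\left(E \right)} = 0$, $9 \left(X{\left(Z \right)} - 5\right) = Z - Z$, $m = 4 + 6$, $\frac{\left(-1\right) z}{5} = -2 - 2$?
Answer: $-2229$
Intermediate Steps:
$z = 20$ ($z = - 5 \left(-2 - 2\right) = \left(-5\right) \left(-4\right) = 20$)
$m = 10$
$X{\left(Z \right)} = 5$ ($X{\left(Z \right)} = 5 + \frac{Z - Z}{9} = 5 + \frac{1}{9} \cdot 0 = 5 + 0 = 5$)
$T{\left(V \right)} = 5$ ($T{\left(V \right)} = 5 - 0 = 5 + 0 = 5$)
$N = 15$ ($N = 5 \cdot 3 = 15$)
$g{\left(K \right)} = K^{2}$
$- 151 N + g{\left(6 \right)} = \left(-151\right) 15 + 6^{2} = -2265 + 36 = -2229$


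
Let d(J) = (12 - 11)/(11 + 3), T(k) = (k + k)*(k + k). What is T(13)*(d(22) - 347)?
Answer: -1641666/7 ≈ -2.3452e+5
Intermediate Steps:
T(k) = 4*k² (T(k) = (2*k)*(2*k) = 4*k²)
d(J) = 1/14
T(13)*(d(22) - 347) = (4*13²)*(1/14 - 347) = (4*169)*(-4857/14) = 676*(-4857/14) = -1641666/7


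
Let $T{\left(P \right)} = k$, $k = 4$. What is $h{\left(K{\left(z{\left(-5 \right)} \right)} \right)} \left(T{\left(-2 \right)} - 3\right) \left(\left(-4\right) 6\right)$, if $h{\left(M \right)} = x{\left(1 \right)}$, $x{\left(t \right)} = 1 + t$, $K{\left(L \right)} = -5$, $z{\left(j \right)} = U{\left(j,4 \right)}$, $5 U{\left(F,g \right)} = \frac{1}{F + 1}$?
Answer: $-48$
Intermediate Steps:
$U{\left(F,g \right)} = \frac{1}{5 \left(1 + F\right)}$ ($U{\left(F,g \right)} = \frac{1}{5 \left(F + 1\right)} = \frac{1}{5 \left(1 + F\right)}$)
$z{\left(j \right)} = \frac{1}{5 \left(1 + j\right)}$
$T{\left(P \right)} = 4$
$h{\left(M \right)} = 2$ ($h{\left(M \right)} = 1 + 1 = 2$)
$h{\left(K{\left(z{\left(-5 \right)} \right)} \right)} \left(T{\left(-2 \right)} - 3\right) \left(\left(-4\right) 6\right) = 2 \left(4 - 3\right) \left(\left(-4\right) 6\right) = 2 \cdot 1 \left(-24\right) = 2 \left(-24\right) = -48$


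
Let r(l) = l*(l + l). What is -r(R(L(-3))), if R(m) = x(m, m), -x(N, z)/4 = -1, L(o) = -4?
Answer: -32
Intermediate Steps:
x(N, z) = 4 (x(N, z) = -4*(-1) = 4)
R(m) = 4
r(l) = 2*l**2 (r(l) = l*(2*l) = 2*l**2)
-r(R(L(-3))) = -2*4**2 = -2*16 = -1*32 = -32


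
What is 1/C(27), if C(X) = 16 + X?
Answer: 1/43 ≈ 0.023256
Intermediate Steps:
1/C(27) = 1/(16 + 27) = 1/43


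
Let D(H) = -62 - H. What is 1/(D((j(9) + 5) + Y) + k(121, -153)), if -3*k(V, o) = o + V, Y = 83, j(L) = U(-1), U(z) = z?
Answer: -3/415 ≈ -0.0072289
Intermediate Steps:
j(L) = -1
k(V, o) = -V/3 - o/3 (k(V, o) = -(o + V)/3 = -(V + o)/3 = -V/3 - o/3)
1/(D((j(9) + 5) + Y) + k(121, -153)) = 1/((-62 - ((-1 + 5) + 83)) + (-⅓*121 - ⅓*(-153))) = 1/((-62 - (4 + 83)) + (-121/3 + 51)) = 1/((-62 - 1*87) + 32/3) = 1/((-62 - 87) + 32/3) = 1/(-149 + 32/3) = 1/(-415/3) = -3/415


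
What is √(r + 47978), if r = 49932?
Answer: √97910 ≈ 312.91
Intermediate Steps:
√(r + 47978) = √(49932 + 47978) = √97910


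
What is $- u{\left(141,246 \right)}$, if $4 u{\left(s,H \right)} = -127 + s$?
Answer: $- \frac{7}{2} \approx -3.5$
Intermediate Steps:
$u{\left(s,H \right)} = - \frac{127}{4} + \frac{s}{4}$ ($u{\left(s,H \right)} = \frac{-127 + s}{4} = - \frac{127}{4} + \frac{s}{4}$)
$- u{\left(141,246 \right)} = - (- \frac{127}{4} + \frac{1}{4} \cdot 141) = - (- \frac{127}{4} + \frac{141}{4}) = \left(-1\right) \frac{7}{2} = - \frac{7}{2}$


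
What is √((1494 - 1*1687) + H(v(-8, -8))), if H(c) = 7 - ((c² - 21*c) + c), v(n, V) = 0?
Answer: I*√186 ≈ 13.638*I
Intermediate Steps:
H(c) = 7 - c² + 20*c (H(c) = 7 - (c² - 20*c) = 7 + (-c² + 20*c) = 7 - c² + 20*c)
√((1494 - 1*1687) + H(v(-8, -8))) = √((1494 - 1*1687) + (7 - 1*0² + 20*0)) = √((1494 - 1687) + (7 - 1*0 + 0)) = √(-193 + (7 + 0 + 0)) = √(-193 + 7) = √(-186) = I*√186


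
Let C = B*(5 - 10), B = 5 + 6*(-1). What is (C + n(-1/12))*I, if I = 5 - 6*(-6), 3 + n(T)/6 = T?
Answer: -1107/2 ≈ -553.50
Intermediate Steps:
n(T) = -18 + 6*T
B = -1 (B = 5 - 6 = -1)
I = 41 (I = 5 + 36 = 41)
C = 5 (C = -(5 - 10) = -1*(-5) = 5)
(C + n(-1/12))*I = (5 + (-18 + 6*(-1/12)))*41 = (5 + (-18 - ½))*41 = (5 - 37/2)*41 = -27/2*41 = -1107/2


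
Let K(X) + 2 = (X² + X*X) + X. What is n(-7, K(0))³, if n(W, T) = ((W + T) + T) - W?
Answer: -64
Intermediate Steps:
K(X) = -2 + X + 2*X² (K(X) = -2 + ((X² + X*X) + X) = -2 + ((X² + X²) + X) = -2 + (2*X² + X) = -2 + (X + 2*X²) = -2 + X + 2*X²)
n(W, T) = 2*T (n(W, T) = ((T + W) + T) - W = (W + 2*T) - W = 2*T)
n(-7, K(0))³ = (2*(-2 + 0 + 2*0²))³ = (2*(-2 + 0 + 2*0))³ = (2*(-2 + 0 + 0))³ = (2*(-2))³ = (-4)³ = -64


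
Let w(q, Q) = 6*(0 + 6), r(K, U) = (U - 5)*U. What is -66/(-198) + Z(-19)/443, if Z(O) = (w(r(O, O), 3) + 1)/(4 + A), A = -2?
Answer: 997/2658 ≈ 0.37509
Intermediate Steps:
r(K, U) = U*(-5 + U) (r(K, U) = (-5 + U)*U = U*(-5 + U))
w(q, Q) = 36 (w(q, Q) = 6*6 = 36)
Z(O) = 37/2 (Z(O) = (36 + 1)/(4 - 2) = 37/2)
-66/(-198) + Z(-19)/443 = -66/(-198) + (37/2)/443 = -66*(-1/198) + (37/2)*(1/443) = ⅓ + 37/886 = 997/2658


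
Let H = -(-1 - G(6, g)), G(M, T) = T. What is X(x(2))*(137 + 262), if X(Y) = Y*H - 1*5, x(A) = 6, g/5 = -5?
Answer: -59451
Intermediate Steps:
g = -25 (g = 5*(-5) = -25)
H = -24 (H = -(-1 - 1*(-25)) = -(-1 + 25) = -1*24 = -24)
X(Y) = -5 - 24*Y (X(Y) = Y*(-24) - 1*5 = -24*Y - 5 = -5 - 24*Y)
X(x(2))*(137 + 262) = (-5 - 24*6)*(137 + 262) = (-5 - 144)*399 = -149*399 = -59451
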